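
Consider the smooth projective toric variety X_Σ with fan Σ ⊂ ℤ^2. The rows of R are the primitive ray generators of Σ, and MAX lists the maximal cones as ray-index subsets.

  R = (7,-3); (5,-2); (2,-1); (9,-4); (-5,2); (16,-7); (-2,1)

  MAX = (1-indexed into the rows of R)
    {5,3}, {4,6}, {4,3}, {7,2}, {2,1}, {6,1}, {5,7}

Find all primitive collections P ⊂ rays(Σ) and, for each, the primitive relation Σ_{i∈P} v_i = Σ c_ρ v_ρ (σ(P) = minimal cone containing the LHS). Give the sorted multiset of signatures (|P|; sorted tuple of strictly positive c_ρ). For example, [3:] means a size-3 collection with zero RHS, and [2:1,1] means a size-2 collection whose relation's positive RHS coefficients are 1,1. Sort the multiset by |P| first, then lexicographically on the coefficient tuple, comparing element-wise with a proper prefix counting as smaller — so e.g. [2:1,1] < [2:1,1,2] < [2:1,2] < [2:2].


Δ(Σ) — 7 vertices, 14 min non-faces:

  P={2,5}:  v_{2} + v_{5} = 0 ; sig = [2:]
  P={3,7}:  v_{3} + v_{7} = 0 ; sig = [2:]
  P={1,3}:  v_{1} + v_{3} = v_{4} ; sig = [2:1]
  P={1,4}:  v_{1} + v_{4} = v_{6} ; sig = [2:1]
  P={1,5}:  v_{1} + v_{5} = v_{3} ; sig = [2:1]
  P={1,7}:  v_{1} + v_{7} = v_{2} ; sig = [2:1]
  P={2,3}:  v_{2} + v_{3} = v_{1} ; sig = [2:1]
  P={4,7}:  v_{4} + v_{7} = v_{1} ; sig = [2:1]
  P={5,6}:  v_{5} + v_{6} = v_{3} + v_{4} ; sig = [2:1,1]
  P={2,4}:  v_{2} + v_{4} = 2·v_{1} ; sig = [2:2]
  P={3,6}:  v_{3} + v_{6} = 2·v_{4} ; sig = [2:2]
  P={4,5}:  v_{4} + v_{5} = 2·v_{3} ; sig = [2:2]
  P={6,7}:  v_{6} + v_{7} = 2·v_{1} ; sig = [2:2]
  P={2,6}:  v_{2} + v_{6} = 3·v_{1} ; sig = [2:3]

Hence PRS(X_Σ) =
{ [2:] ×2,  [2:1] ×6,  [2:1,1],  [2:2] ×4,  [2:3] }


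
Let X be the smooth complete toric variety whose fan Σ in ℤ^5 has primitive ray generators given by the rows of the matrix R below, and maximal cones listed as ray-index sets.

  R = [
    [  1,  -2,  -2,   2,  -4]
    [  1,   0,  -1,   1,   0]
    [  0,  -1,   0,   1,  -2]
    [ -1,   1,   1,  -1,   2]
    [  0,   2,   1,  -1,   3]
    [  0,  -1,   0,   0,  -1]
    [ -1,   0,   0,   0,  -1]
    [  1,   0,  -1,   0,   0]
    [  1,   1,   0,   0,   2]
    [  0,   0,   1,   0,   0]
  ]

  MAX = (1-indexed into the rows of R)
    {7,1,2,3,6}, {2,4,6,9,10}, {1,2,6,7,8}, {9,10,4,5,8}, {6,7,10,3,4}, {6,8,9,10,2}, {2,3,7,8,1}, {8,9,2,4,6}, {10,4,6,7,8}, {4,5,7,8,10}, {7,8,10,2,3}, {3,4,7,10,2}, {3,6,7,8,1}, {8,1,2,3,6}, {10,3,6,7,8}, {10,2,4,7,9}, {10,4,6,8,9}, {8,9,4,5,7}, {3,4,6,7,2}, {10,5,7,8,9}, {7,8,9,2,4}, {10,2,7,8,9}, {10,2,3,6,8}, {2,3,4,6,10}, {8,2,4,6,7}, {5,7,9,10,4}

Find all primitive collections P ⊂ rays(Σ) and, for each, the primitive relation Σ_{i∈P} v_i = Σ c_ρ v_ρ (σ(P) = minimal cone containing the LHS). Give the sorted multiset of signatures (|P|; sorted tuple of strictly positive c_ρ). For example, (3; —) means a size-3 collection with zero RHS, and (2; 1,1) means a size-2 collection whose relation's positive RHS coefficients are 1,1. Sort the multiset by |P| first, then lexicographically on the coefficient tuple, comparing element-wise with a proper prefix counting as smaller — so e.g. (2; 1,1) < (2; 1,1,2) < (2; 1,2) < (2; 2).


|primitive collections| = 14. Relations:

  {3,9}:  v_{3} + v_{9} = v_{2} + v_{10} ; sig = (2; 1,1)
  {1,4}:  v_{1} + v_{4} = v_{2} + v_{6} + v_{7} ; sig = (2; 1,1,1)
  {1,9}:  v_{1} + v_{9} = v_{2} + v_{3} + v_{8} ; sig = (2; 1,1,1)
  {3,5}:  v_{3} + v_{5} = v_{7} + v_{9} + v_{10} ; sig = (2; 1,1,1)
  {5,6}:  v_{5} + v_{6} = v_{4} + v_{8} + v_{10} ; sig = (2; 1,1,1)
  {1,5}:  v_{1} + v_{5} = v_{2} + v_{7} + v_{8} + v_{10} ; sig = (2; 1,1,1,1)
  {1,10}:  v_{1} + v_{10} = 2·v_{3} + v_{8} ; sig = (2; 1,2)
  {2,5}:  v_{2} + v_{5} = v_{7} + 2·v_{9} ; sig = (2; 1,2)
  {3,4,8}:  v_{3} + v_{4} + v_{8} = 0 ; sig = (3; —)
  {6,7,9}:  v_{6} + v_{7} + v_{9} = 0 ; sig = (3; —)
  {2,4,8,10}:  v_{2} + v_{4} + v_{8} + v_{10} = v_{9} ; sig = (4; 1)
  {2,6,7,10}:  v_{2} + v_{6} + v_{7} + v_{10} = v_{3} ; sig = (4; 1)
  {2,3,6,7,8}:  v_{2} + v_{3} + v_{6} + v_{7} + v_{8} = v_{1} ; sig = (5; 1)
  {4,7,8,9,10}:  v_{4} + v_{7} + v_{8} + v_{9} + v_{10} = v_{5} ; sig = (5; 1)

Sorted signature multiset PRS(X):
    |P|=2: 8 collections, coeffs (1,1), (1,1,1), (1,1,1), (1,1,1), (1,1,1), (1,1,1,1), (1,2), (1,2)
    |P|=3: 2 collections, coeffs (), ()
    |P|=4: 2 collections, coeffs (1), (1)
    |P|=5: 2 collections, coeffs (1), (1)


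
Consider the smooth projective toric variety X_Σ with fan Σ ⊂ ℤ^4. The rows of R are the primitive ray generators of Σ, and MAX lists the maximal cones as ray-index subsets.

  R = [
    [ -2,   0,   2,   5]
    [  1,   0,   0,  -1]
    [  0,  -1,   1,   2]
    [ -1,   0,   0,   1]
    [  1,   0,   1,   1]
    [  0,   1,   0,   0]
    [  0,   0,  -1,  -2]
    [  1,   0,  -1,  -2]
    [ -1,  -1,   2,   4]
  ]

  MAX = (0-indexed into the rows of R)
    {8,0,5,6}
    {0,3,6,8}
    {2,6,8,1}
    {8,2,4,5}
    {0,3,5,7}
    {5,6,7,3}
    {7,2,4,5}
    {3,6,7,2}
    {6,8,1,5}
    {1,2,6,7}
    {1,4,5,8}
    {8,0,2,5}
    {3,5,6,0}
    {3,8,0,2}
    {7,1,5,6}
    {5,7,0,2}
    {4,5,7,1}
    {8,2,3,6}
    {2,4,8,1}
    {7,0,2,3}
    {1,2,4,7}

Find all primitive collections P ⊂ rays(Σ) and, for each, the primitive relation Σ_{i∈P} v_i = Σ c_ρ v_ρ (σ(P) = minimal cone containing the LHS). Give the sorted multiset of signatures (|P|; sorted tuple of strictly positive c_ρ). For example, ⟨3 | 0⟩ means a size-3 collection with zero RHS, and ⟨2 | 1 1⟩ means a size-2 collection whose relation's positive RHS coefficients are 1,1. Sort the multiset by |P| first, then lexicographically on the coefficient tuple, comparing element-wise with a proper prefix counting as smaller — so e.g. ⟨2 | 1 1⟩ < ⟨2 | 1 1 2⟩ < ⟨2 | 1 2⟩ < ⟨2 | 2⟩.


12 minimal non-faces of Δ(Σ) (on 9 rays):

  P = {1,3}:  v_{1} + v_{3} = 0 ; sig = ⟨2 | 0⟩
  P = {4,6}:  v_{4} + v_{6} = v_{1} ; sig = ⟨2 | 1⟩
  P = {7,8}:  v_{7} + v_{8} = v_{2} ; sig = ⟨2 | 1⟩
  P = {0,1}:  v_{0} + v_{1} = v_{5} + v_{8} ; sig = ⟨2 | 1 1⟩
  P = {3,4}:  v_{3} + v_{4} = v_{2} + v_{5} ; sig = ⟨2 | 1 1⟩
  P = {0,4}:  v_{0} + v_{4} = v_{2} + 2·v_{5} + v_{8} ; sig = ⟨2 | 1 1 2⟩
  P = {2,5,6}:  v_{2} + v_{5} + v_{6} = 0 ; sig = ⟨3 | 0⟩
  P = {0,6,7}:  v_{0} + v_{6} + v_{7} = v_{3} ; sig = ⟨3 | 1⟩
  P = {1,2,5}:  v_{1} + v_{2} + v_{5} = v_{4} ; sig = ⟨3 | 1⟩
  P = {3,5,8}:  v_{3} + v_{5} + v_{8} = v_{0} ; sig = ⟨3 | 1⟩
  P = {0,2,6}:  v_{0} + v_{2} + v_{6} = v_{3} + v_{8} ; sig = ⟨3 | 1 1⟩
  P = {2,3,5}:  v_{2} + v_{3} + v_{5} = v_{0} + v_{7} ; sig = ⟨3 | 1 1⟩

Sorted signature multiset PRS(X):
    ⟨2 | 0⟩
    ⟨2 | 1⟩
    ⟨2 | 1⟩
    ⟨2 | 1 1⟩
    ⟨2 | 1 1⟩
    ⟨2 | 1 1 2⟩
    ⟨3 | 0⟩
    ⟨3 | 1⟩
    ⟨3 | 1⟩
    ⟨3 | 1⟩
    ⟨3 | 1 1⟩
    ⟨3 | 1 1⟩


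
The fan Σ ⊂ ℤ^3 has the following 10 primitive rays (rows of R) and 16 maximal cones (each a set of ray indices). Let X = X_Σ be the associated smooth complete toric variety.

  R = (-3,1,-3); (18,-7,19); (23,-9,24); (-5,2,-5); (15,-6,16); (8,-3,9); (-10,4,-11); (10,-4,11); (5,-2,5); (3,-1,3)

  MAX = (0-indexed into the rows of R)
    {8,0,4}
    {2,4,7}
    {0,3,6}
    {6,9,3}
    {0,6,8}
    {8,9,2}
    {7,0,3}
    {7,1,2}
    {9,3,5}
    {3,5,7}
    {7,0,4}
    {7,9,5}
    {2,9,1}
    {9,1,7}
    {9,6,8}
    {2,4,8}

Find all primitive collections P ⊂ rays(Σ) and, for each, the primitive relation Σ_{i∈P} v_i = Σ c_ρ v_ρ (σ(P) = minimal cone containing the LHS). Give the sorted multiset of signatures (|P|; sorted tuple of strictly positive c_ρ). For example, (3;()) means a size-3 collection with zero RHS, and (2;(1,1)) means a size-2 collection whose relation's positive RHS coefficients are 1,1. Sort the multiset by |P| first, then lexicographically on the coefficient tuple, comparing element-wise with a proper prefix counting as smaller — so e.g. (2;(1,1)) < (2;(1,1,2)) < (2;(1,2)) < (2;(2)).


23 minimal non-faces of Δ(Σ) (on 10 rays):

  P={0,9}:  v_{0} + v_{9} = 0  ⇒ sig = (2;())
  P={3,8}:  v_{3} + v_{8} = 0  ⇒ sig = (2;())
  P={6,7}:  v_{6} + v_{7} = 0  ⇒ sig = (2;())
  P={0,1}:  v_{0} + v_{1} = v_{4}  ⇒ sig = (2;(1))
  P={1,8}:  v_{1} + v_{8} = v_{2}  ⇒ sig = (2;(1))
  P={2,3}:  v_{2} + v_{3} = v_{1}  ⇒ sig = (2;(1))
  P={3,4}:  v_{3} + v_{4} = v_{7}  ⇒ sig = (2;(1))
  P={4,6}:  v_{4} + v_{6} = v_{8}  ⇒ sig = (2;(1))
  P={4,9}:  v_{4} + v_{9} = v_{1}  ⇒ sig = (2;(1))
  P={7,8}:  v_{7} + v_{8} = v_{4}  ⇒ sig = (2;(1))
  P={0,2}:  v_{0} + v_{2} = v_{4} + v_{8}  ⇒ sig = (2;(1,1))
  P={0,5}:  v_{0} + v_{5} = v_{3} + v_{7}  ⇒ sig = (2;(1,1))
  P={1,3}:  v_{1} + v_{3} = v_{7} + v_{9}  ⇒ sig = (2;(1,1))
  P={1,4}:  v_{1} + v_{4} = v_{2} + v_{7}  ⇒ sig = (2;(1,1))
  P={1,6}:  v_{1} + v_{6} = v_{8} + v_{9}  ⇒ sig = (2;(1,1))
  P={5,6}:  v_{5} + v_{6} = v_{3} + v_{9}  ⇒ sig = (2;(1,1))
  P={5,8}:  v_{5} + v_{8} = v_{7} + v_{9}  ⇒ sig = (2;(1,1))
  P={2,5}:  v_{2} + v_{5} = v_{1} + v_{7} + v_{9}  ⇒ sig = (2;(1,1,1))
  P={2,6}:  v_{2} + v_{6} = 2·v_{8} + v_{9}  ⇒ sig = (2;(1,2))
  P={4,5}:  v_{4} + v_{5} = 2·v_{7} + v_{9}  ⇒ sig = (2;(1,2))
  P={1,5}:  v_{1} + v_{5} = 2·v_{7} + 2·v_{9}  ⇒ sig = (2;(2,2))
  P={3,7,9}:  v_{3} + v_{7} + v_{9} = v_{5}  ⇒ sig = (3;(1))
  P={2,7,9}:  v_{2} + v_{7} + v_{9} = 2·v_{1}  ⇒ sig = (3;(2))

Sorted signature multiset PRS(X):
{ (2;()) ×3,  (2;(1)) ×7,  (2;(1,1)) ×7,  (2;(1,1,1)),  (2;(1,2)) ×2,  (2;(2,2)),  (3;(1)),  (3;(2)) }


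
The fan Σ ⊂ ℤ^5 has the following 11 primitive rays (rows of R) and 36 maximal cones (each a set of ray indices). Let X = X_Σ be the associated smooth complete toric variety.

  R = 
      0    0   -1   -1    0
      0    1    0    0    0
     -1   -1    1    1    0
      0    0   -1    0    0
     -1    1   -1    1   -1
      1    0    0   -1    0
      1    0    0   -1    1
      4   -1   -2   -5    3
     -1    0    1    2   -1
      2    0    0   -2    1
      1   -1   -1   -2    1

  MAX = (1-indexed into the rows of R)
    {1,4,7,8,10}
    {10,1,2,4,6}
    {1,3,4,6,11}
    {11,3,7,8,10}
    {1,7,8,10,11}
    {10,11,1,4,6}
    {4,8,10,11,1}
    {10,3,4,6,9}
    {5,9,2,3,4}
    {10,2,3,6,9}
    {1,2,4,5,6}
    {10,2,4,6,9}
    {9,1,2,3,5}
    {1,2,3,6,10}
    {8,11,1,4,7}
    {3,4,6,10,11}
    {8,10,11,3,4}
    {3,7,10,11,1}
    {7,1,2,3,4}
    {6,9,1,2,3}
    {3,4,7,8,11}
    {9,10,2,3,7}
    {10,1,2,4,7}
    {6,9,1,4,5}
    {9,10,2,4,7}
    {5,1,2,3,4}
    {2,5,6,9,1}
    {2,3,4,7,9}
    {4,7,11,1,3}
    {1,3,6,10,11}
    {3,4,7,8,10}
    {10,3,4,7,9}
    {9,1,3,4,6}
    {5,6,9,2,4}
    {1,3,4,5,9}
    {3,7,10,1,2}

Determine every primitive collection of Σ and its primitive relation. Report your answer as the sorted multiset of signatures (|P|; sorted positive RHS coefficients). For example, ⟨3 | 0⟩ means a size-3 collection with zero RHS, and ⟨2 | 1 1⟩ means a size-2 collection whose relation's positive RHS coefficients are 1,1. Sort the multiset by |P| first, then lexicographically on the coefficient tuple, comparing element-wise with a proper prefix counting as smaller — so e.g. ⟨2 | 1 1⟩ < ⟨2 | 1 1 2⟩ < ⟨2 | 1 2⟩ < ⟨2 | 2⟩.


The 19 primitive collections of Σ (r=11, n=5):

  {6,7}:  v_{6} + v_{7} = v_{10}  →  sig = ⟨2 | 1⟩
  {2,11}:  v_{2} + v_{11} = v_{1} + v_{7}  →  sig = ⟨2 | 1 1⟩
  {5,7}:  v_{5} + v_{7} = v_{2} + v_{4}  →  sig = ⟨2 | 1 1⟩
  {5,11}:  v_{5} + v_{11} = v_{1} + v_{4}  →  sig = ⟨2 | 1 1⟩
  {5,10}:  v_{5} + v_{10} = v_{2} + v_{4} + v_{6}  →  sig = ⟨2 | 1 1 1⟩
  {9,11}:  v_{9} + v_{11} = v_{3} + v_{4} + v_{6}  →  sig = ⟨2 | 1 1 1⟩
  {2,8}:  v_{2} + v_{8} = v_{1} + v_{4} + 2·v_{7} + v_{10}  →  sig = ⟨2 | 1 1 1 2⟩
  {5,8}:  v_{5} + v_{8} = v_{1} + 2·v_{4} + v_{7} + v_{10}  →  sig = ⟨2 | 1 1 1 2⟩
  {6,8}:  v_{6} + v_{8} = v_{4} + 2·v_{10} + v_{11}  →  sig = ⟨2 | 1 1 2⟩
  {8,9}:  v_{8} + v_{9} = v_{3} + 2·v_{4} + 2·v_{10}  →  sig = ⟨2 | 1 2 2⟩
  {1,7,9}:  v_{1} + v_{7} + v_{9} = 0  →  sig = ⟨3 | 0⟩
  {1,9,10}:  v_{1} + v_{9} + v_{10} = v_{6}  →  sig = ⟨3 | 1⟩
  {3,5,6}:  v_{3} + v_{5} + v_{6} = v_{1} + v_{9}  →  sig = ⟨3 | 1 1⟩
  {1,3,8}:  v_{1} + v_{3} + v_{8} = v_{7} + 2·v_{11}  →  sig = ⟨3 | 1 2⟩
  {2,3,4,6}:  v_{2} + v_{3} + v_{4} + v_{6} = 0  →  sig = ⟨4 | 0⟩
  {1,2,4,9}:  v_{1} + v_{2} + v_{4} + v_{9} = v_{5}  →  sig = ⟨4 | 1⟩
  {1,3,4,10}:  v_{1} + v_{3} + v_{4} + v_{10} = v_{11}  →  sig = ⟨4 | 1⟩
  {2,3,4,10}:  v_{2} + v_{3} + v_{4} + v_{10} = v_{7}  →  sig = ⟨4 | 1⟩
  {4,7,10,11}:  v_{4} + v_{7} + v_{10} + v_{11} = v_{8}  →  sig = ⟨4 | 1⟩

Hence PRS(X_Σ) =
    ⟨2 | 1⟩
    ⟨2 | 1 1⟩
    ⟨2 | 1 1⟩
    ⟨2 | 1 1⟩
    ⟨2 | 1 1 1⟩
    ⟨2 | 1 1 1⟩
    ⟨2 | 1 1 1 2⟩
    ⟨2 | 1 1 1 2⟩
    ⟨2 | 1 1 2⟩
    ⟨2 | 1 2 2⟩
    ⟨3 | 0⟩
    ⟨3 | 1⟩
    ⟨3 | 1 1⟩
    ⟨3 | 1 2⟩
    ⟨4 | 0⟩
    ⟨4 | 1⟩
    ⟨4 | 1⟩
    ⟨4 | 1⟩
    ⟨4 | 1⟩


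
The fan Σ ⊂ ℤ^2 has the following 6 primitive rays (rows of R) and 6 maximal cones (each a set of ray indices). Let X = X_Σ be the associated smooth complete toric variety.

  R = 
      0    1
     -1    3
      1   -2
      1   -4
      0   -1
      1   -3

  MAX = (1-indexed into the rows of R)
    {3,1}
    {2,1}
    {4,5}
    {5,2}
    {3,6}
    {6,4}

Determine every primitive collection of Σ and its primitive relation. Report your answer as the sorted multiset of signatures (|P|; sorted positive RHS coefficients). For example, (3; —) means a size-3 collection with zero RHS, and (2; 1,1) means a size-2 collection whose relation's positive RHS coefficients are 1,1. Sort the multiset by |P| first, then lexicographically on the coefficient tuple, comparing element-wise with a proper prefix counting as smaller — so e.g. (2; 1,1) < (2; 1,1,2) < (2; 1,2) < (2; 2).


9 collections generate NE(X_Σ); each relation:

  P = {1,5}:  v_{1} + v_{5} = 0 — sig = (2; —)
  P = {2,6}:  v_{2} + v_{6} = 0 — sig = (2; —)
  P = {1,4}:  v_{1} + v_{4} = v_{6} — sig = (2; 1)
  P = {1,6}:  v_{1} + v_{6} = v_{3} — sig = (2; 1)
  P = {2,3}:  v_{2} + v_{3} = v_{1} — sig = (2; 1)
  P = {2,4}:  v_{2} + v_{4} = v_{5} — sig = (2; 1)
  P = {3,5}:  v_{3} + v_{5} = v_{6} — sig = (2; 1)
  P = {5,6}:  v_{5} + v_{6} = v_{4} — sig = (2; 1)
  P = {3,4}:  v_{3} + v_{4} = 2·v_{6} — sig = (2; 2)

so the primitive-relation signature multiset is
    |P|=2: 9 collections, coeffs (), (), (1), (1), (1), (1), (1), (1), (2)


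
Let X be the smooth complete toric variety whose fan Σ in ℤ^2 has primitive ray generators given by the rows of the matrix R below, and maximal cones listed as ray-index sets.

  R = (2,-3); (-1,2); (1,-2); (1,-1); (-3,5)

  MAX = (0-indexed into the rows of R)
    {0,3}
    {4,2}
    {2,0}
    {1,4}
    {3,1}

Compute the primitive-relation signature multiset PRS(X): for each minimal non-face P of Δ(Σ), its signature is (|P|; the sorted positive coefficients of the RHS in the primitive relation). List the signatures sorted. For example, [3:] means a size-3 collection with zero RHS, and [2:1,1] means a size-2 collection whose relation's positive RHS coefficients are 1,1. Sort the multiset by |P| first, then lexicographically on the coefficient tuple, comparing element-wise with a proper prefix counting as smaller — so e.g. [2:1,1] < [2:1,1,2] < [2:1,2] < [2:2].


Δ(Σ) — 5 vertices, 5 min non-faces:

  P={1,2}:  v_{1} + v_{2} = 0  ⇒ sig = [2:]
  P={0,1}:  v_{0} + v_{1} = v_{3}  ⇒ sig = [2:1]
  P={0,4}:  v_{0} + v_{4} = v_{1}  ⇒ sig = [2:1]
  P={2,3}:  v_{2} + v_{3} = v_{0}  ⇒ sig = [2:1]
  P={3,4}:  v_{3} + v_{4} = 2·v_{1}  ⇒ sig = [2:2]

Sorted signature multiset PRS(X):
    [2:]
    [2:1]
    [2:1]
    [2:1]
    [2:2]


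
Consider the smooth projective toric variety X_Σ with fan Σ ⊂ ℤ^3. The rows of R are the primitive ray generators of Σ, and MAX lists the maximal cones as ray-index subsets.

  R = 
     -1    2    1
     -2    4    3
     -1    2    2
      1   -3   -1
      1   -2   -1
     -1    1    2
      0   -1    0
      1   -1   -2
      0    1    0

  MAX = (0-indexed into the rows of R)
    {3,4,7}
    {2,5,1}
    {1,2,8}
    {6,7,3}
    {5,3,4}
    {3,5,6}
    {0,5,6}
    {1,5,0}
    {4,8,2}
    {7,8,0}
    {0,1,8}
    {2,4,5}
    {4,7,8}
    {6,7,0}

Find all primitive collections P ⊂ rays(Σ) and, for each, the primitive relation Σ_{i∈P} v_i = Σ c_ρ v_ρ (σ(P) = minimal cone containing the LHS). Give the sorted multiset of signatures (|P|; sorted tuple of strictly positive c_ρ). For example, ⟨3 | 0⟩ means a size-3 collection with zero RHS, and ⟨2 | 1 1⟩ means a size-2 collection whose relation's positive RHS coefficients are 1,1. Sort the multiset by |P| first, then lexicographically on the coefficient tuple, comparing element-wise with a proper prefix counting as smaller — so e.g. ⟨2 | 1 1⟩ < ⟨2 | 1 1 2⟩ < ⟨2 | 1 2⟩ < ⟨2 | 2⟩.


15 collections generate NE(X_Σ); each relation:

  P={0,4}:  v_{0} + v_{4} = 0  ⇒ sig = ⟨2 | 0⟩
  P={5,7}:  v_{5} + v_{7} = 0  ⇒ sig = ⟨2 | 0⟩
  P={6,8}:  v_{6} + v_{8} = 0  ⇒ sig = ⟨2 | 0⟩
  P={0,2}:  v_{0} + v_{2} = v_{1}  ⇒ sig = ⟨2 | 1⟩
  P={0,3}:  v_{0} + v_{3} = v_{6}  ⇒ sig = ⟨2 | 1⟩
  P={1,3}:  v_{1} + v_{3} = v_{5}  ⇒ sig = ⟨2 | 1⟩
  P={1,4}:  v_{1} + v_{4} = v_{2}  ⇒ sig = ⟨2 | 1⟩
  P={2,6}:  v_{2} + v_{6} = v_{5}  ⇒ sig = ⟨2 | 1⟩
  P={2,7}:  v_{2} + v_{7} = v_{8}  ⇒ sig = ⟨2 | 1⟩
  P={3,8}:  v_{3} + v_{8} = v_{4}  ⇒ sig = ⟨2 | 1⟩
  P={4,6}:  v_{4} + v_{6} = v_{3}  ⇒ sig = ⟨2 | 1⟩
  P={5,8}:  v_{5} + v_{8} = v_{2}  ⇒ sig = ⟨2 | 1⟩
  P={1,6}:  v_{1} + v_{6} = v_{0} + v_{5}  ⇒ sig = ⟨2 | 1 1⟩
  P={1,7}:  v_{1} + v_{7} = v_{0} + v_{8}  ⇒ sig = ⟨2 | 1 1⟩
  P={2,3}:  v_{2} + v_{3} = v_{4} + v_{5}  ⇒ sig = ⟨2 | 1 1⟩

Hence PRS(X_Σ) =
    ⟨2 | 0⟩
    ⟨2 | 0⟩
    ⟨2 | 0⟩
    ⟨2 | 1⟩
    ⟨2 | 1⟩
    ⟨2 | 1⟩
    ⟨2 | 1⟩
    ⟨2 | 1⟩
    ⟨2 | 1⟩
    ⟨2 | 1⟩
    ⟨2 | 1⟩
    ⟨2 | 1⟩
    ⟨2 | 1 1⟩
    ⟨2 | 1 1⟩
    ⟨2 | 1 1⟩


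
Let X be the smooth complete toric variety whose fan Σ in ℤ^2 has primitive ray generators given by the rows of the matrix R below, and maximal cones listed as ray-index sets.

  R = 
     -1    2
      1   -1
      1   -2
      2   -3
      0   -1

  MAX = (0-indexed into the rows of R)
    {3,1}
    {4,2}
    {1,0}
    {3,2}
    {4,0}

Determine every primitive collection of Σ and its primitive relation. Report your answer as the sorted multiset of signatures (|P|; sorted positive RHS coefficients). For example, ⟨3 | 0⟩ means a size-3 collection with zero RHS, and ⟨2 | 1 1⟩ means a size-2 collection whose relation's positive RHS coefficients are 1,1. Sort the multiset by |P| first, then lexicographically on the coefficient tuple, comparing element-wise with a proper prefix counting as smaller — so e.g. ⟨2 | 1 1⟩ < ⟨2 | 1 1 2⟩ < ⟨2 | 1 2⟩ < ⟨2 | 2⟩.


The 5 primitive collections of Σ (r=5, n=2):

  P={0,2}:  v_{0} + v_{2} = 0  ⟹  sig = ⟨2 | 0⟩
  P={0,3}:  v_{0} + v_{3} = v_{1}  ⟹  sig = ⟨2 | 1⟩
  P={1,2}:  v_{1} + v_{2} = v_{3}  ⟹  sig = ⟨2 | 1⟩
  P={1,4}:  v_{1} + v_{4} = v_{2}  ⟹  sig = ⟨2 | 1⟩
  P={3,4}:  v_{3} + v_{4} = 2·v_{2}  ⟹  sig = ⟨2 | 2⟩

Hence PRS(X_Σ) =
{ ⟨2 | 0⟩,  ⟨2 | 1⟩ ×3,  ⟨2 | 2⟩ }


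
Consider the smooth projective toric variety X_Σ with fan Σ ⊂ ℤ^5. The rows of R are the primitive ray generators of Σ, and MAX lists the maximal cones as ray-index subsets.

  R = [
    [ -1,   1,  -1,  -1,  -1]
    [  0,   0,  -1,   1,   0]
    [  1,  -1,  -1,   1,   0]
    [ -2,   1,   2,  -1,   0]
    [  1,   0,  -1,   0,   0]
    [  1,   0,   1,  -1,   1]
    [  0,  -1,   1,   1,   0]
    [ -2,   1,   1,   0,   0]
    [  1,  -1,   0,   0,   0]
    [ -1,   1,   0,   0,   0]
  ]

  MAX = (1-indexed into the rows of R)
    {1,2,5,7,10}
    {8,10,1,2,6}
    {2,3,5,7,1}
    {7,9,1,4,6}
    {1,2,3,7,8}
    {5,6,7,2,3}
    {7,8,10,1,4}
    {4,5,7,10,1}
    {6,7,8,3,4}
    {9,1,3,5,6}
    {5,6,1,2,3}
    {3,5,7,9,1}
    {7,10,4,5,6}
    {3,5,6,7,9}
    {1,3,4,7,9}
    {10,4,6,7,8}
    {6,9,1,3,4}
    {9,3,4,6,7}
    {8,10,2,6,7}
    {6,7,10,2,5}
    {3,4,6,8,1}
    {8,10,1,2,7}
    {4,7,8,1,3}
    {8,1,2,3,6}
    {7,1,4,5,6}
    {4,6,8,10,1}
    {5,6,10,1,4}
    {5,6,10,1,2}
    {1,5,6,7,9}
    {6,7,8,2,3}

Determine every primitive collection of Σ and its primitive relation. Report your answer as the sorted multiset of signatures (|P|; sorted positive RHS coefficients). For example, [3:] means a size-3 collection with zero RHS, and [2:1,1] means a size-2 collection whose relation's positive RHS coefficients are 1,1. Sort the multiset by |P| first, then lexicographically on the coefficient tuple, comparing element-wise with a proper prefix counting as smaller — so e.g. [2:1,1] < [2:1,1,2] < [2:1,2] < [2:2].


|primitive collections| = 12. Relations:

  P={9,10}:  v_{9} + v_{10} = 0  ⟹  sig = [2:]
  P={2,4}:  v_{2} + v_{4} = v_{8}  ⟹  sig = [2:1]
  P={2,9}:  v_{2} + v_{9} = v_{3}  ⟹  sig = [2:1]
  P={3,10}:  v_{3} + v_{10} = v_{2}  ⟹  sig = [2:1]
  P={5,8}:  v_{5} + v_{8} = v_{10}  ⟹  sig = [2:1]
  P={8,9}:  v_{8} + v_{9} = v_{3} + v_{4}  ⟹  sig = [2:1,1]
  P={3,4,5}:  v_{3} + v_{4} + v_{5} = 0  ⟹  sig = [3:]
  P={4,5,9}:  v_{4} + v_{5} + v_{9} = v_{1} + v_{6} + v_{7}  ⟹  sig = [3:1,1,1]
  P={1,2,6,7}:  v_{1} + v_{2} + v_{6} + v_{7} = 0  ⟹  sig = [4:]
  P={1,3,6,7}:  v_{1} + v_{3} + v_{6} + v_{7} = v_{9}  ⟹  sig = [4:1]
  P={1,6,7,8}:  v_{1} + v_{6} + v_{7} + v_{8} = v_{4}  ⟹  sig = [4:1]
  P={1,6,7,10}:  v_{1} + v_{6} + v_{7} + v_{10} = v_{4} + v_{5}  ⟹  sig = [4:1,1]

Hence PRS(X_Σ) =
[[2:], [2:1], [2:1], [2:1], [2:1], [2:1,1], [3:], [3:1,1,1], [4:], [4:1], [4:1], [4:1,1]]


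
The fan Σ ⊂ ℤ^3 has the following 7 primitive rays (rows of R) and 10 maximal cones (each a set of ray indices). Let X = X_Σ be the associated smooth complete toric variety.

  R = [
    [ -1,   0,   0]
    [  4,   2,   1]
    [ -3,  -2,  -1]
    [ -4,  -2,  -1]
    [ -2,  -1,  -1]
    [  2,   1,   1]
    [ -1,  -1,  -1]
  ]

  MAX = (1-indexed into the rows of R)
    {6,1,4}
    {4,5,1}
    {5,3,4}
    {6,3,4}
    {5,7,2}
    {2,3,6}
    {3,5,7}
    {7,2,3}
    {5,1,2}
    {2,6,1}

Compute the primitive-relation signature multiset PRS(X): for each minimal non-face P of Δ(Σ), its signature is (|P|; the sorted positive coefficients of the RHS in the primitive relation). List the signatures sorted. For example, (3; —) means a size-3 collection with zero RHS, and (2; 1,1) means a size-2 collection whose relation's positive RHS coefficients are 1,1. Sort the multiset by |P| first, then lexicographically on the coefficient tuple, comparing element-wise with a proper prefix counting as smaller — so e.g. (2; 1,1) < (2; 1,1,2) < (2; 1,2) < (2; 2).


Minimal non-faces — 7 found among 7 rays, 10 max cones:

  • {2,4}:  v_{2} + v_{4} = 0  ⇒ sig = (2; —)
  • {5,6}:  v_{5} + v_{6} = 0  ⇒ sig = (2; —)
  • {1,3}:  v_{1} + v_{3} = v_{4}  ⇒ sig = (2; 1)
  • {1,7}:  v_{1} + v_{7} = v_{5}  ⇒ sig = (2; 1)
  • {4,7}:  v_{4} + v_{7} = v_{3} + v_{5}  ⇒ sig = (2; 1,1)
  • {6,7}:  v_{6} + v_{7} = v_{2} + v_{3}  ⇒ sig = (2; 1,1)
  • {2,3,5}:  v_{2} + v_{3} + v_{5} = v_{7}  ⇒ sig = (3; 1)

Sorted signature multiset PRS(X):
[(2; —), (2; —), (2; 1), (2; 1), (2; 1,1), (2; 1,1), (3; 1)]


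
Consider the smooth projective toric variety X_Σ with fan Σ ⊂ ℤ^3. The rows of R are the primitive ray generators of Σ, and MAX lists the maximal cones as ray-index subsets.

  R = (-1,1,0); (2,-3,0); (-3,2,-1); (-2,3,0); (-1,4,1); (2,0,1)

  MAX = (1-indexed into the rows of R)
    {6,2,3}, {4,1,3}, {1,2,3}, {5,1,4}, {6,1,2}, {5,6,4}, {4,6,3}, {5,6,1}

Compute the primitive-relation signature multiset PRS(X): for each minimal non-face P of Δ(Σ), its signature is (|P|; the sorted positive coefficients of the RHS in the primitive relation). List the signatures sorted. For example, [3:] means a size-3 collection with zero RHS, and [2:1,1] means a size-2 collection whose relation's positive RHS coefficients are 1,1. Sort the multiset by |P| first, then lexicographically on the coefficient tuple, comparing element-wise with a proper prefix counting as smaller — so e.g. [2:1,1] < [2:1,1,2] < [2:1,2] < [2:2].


The 5 primitive collections of Σ (r=6, n=3):

  {2,4}:  v_{2} + v_{4} = 0 ; sig = [2:]
  {2,5}:  v_{2} + v_{5} = v_{1} + v_{6} ; sig = [2:1,1]
  {3,5}:  v_{3} + v_{5} = 2·v_{4} ; sig = [2:2]
  {1,3,6}:  v_{1} + v_{3} + v_{6} = v_{4} ; sig = [3:1]
  {1,4,6}:  v_{1} + v_{4} + v_{6} = v_{5} ; sig = [3:1]

Sorted signature multiset PRS(X):
    |P|=2: 3 collections, coeffs (), (1,1), (2)
    |P|=3: 2 collections, coeffs (1), (1)


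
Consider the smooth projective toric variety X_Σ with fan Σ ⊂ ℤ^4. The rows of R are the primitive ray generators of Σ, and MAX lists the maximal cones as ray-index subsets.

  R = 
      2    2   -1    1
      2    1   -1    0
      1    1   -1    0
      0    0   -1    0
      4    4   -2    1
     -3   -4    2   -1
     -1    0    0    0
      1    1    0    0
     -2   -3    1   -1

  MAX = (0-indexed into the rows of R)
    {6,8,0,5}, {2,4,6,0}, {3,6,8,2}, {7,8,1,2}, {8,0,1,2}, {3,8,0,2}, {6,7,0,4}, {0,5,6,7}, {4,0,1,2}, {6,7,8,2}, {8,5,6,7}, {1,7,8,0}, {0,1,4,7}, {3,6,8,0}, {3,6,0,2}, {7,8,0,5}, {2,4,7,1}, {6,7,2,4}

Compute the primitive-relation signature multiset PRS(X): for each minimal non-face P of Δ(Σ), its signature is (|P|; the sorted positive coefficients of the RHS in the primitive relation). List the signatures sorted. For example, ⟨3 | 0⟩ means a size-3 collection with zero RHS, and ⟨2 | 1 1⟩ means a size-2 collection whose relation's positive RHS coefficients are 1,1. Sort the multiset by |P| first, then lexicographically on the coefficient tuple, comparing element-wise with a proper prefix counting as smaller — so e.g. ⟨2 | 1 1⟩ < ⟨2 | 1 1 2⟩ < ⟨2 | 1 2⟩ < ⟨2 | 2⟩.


|primitive collections| = 12. Relations:

  • {1,6}:  v_{1} + v_{6} = v_{2}  so sig = ⟨2 | 1⟩
  • {2,5}:  v_{2} + v_{5} = v_{8}  so sig = ⟨2 | 1⟩
  • {3,7}:  v_{3} + v_{7} = v_{2}  so sig = ⟨2 | 1⟩
  • {4,8}:  v_{4} + v_{8} = v_{1}  so sig = ⟨2 | 1⟩
  • {4,5}:  v_{4} + v_{5} = v_{0} + v_{7} + v_{8}  so sig = ⟨2 | 1 1 1⟩
  • {1,3}:  v_{1} + v_{3} = v_{0} + 2·v_{2} + v_{8}  so sig = ⟨2 | 1 1 2⟩
  • {1,5}:  v_{1} + v_{5} = v_{0} + v_{7} + 2·v_{8}  so sig = ⟨2 | 1 1 2⟩
  • {3,5}:  v_{3} + v_{5} = v_{0} + v_{6} + 2·v_{8}  so sig = ⟨2 | 1 1 2⟩
  • {3,4}:  v_{3} + v_{4} = v_{0} + 2·v_{2}  so sig = ⟨2 | 1 2⟩
  • {0,2,7}:  v_{0} + v_{2} + v_{7} = v_{4}  so sig = ⟨3 | 1⟩
  • {0,6,7,8}:  v_{0} + v_{6} + v_{7} + v_{8} = 0  so sig = ⟨4 | 0⟩
  • {0,2,6,8}:  v_{0} + v_{2} + v_{6} + v_{8} = v_{3}  so sig = ⟨4 | 1⟩

Signatures (|P|; sorted positive RHS coefficients), sorted:
[⟨2 | 1⟩, ⟨2 | 1⟩, ⟨2 | 1⟩, ⟨2 | 1⟩, ⟨2 | 1 1 1⟩, ⟨2 | 1 1 2⟩, ⟨2 | 1 1 2⟩, ⟨2 | 1 1 2⟩, ⟨2 | 1 2⟩, ⟨3 | 1⟩, ⟨4 | 0⟩, ⟨4 | 1⟩]


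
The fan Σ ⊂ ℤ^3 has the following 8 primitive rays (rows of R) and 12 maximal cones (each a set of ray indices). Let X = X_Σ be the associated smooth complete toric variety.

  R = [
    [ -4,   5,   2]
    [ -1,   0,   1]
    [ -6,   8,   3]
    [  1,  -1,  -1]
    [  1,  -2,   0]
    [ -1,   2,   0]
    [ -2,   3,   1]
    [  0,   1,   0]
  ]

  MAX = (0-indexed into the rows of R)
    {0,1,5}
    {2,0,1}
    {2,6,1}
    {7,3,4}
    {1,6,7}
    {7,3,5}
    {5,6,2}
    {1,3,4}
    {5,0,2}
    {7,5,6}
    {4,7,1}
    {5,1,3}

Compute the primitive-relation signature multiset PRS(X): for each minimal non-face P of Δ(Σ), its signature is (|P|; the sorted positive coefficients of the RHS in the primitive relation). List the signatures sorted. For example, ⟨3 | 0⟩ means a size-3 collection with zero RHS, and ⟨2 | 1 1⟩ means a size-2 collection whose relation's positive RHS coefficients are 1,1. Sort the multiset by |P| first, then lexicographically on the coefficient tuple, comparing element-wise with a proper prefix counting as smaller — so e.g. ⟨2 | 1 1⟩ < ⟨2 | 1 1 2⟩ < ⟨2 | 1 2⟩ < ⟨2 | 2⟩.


14 minimal non-faces of Δ(Σ) (on 8 rays):

  {4,5}:  v_{4} + v_{5} = 0  so sig = ⟨2 | 0⟩
  {0,6}:  v_{0} + v_{6} = v_{2}  so sig = ⟨2 | 1⟩
  {3,6}:  v_{3} + v_{6} = v_{5}  so sig = ⟨2 | 1⟩
  {0,4}:  v_{0} + v_{4} = v_{1} + v_{6}  so sig = ⟨2 | 1 1⟩
  {2,3}:  v_{2} + v_{3} = v_{0} + v_{5}  so sig = ⟨2 | 1 1⟩
  {4,6}:  v_{4} + v_{6} = v_{1} + v_{7}  so sig = ⟨2 | 1 1⟩
  {0,3}:  v_{0} + v_{3} = v_{1} + 2·v_{5}  so sig = ⟨2 | 1 2⟩
  {2,4}:  v_{2} + v_{4} = v_{1} + 2·v_{6}  so sig = ⟨2 | 1 2⟩
  {0,7}:  v_{0} + v_{7} = 2·v_{6}  so sig = ⟨2 | 2⟩
  {2,7}:  v_{2} + v_{7} = 3·v_{6}  so sig = ⟨2 | 3⟩
  {1,3,7}:  v_{1} + v_{3} + v_{7} = 0  so sig = ⟨3 | 0⟩
  {1,5,6}:  v_{1} + v_{5} + v_{6} = v_{0}  so sig = ⟨3 | 1⟩
  {1,5,7}:  v_{1} + v_{5} + v_{7} = v_{6}  so sig = ⟨3 | 1⟩
  {1,2,5}:  v_{1} + v_{2} + v_{5} = 2·v_{0}  so sig = ⟨3 | 2⟩

Hence PRS(X_Σ) =
    |P|=2: 10 collections, coeffs (), (1), (1), (1,1), (1,1), (1,1), (1,2), (1,2), (2), (3)
    |P|=3: 4 collections, coeffs (), (1), (1), (2)


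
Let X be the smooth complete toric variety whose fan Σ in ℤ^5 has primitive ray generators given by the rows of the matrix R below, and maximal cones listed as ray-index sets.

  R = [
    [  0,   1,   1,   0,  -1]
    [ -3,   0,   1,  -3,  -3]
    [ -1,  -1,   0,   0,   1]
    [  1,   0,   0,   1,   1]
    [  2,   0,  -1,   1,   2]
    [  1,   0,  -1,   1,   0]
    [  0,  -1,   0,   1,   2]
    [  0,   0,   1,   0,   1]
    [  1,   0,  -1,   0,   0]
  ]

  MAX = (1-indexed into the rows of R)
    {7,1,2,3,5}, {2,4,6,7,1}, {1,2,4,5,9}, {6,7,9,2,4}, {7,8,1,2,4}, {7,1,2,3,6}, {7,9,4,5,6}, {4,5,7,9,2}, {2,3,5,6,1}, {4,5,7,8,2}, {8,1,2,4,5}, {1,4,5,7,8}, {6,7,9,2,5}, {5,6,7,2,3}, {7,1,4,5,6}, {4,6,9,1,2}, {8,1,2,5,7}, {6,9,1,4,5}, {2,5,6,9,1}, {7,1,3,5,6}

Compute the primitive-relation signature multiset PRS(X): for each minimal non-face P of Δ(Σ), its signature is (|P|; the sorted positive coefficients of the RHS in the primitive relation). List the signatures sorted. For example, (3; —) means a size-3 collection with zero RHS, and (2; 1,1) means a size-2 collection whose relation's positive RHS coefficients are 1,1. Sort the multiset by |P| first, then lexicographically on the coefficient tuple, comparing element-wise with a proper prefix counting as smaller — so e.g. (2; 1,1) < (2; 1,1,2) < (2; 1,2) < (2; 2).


9 minimal non-faces of Δ(Σ) (on 9 rays):

  {3,4}:  v_{3} + v_{4} = v_{7}  so sig = (2; 1)
  {6,8}:  v_{6} + v_{8} = v_{4}  so sig = (2; 1)
  {3,9}:  v_{3} + v_{9} = v_{2} + v_{5} + v_{6} + v_{7}  so sig = (2; 1,1,1,1)
  {3,8}:  v_{3} + v_{8} = v_{1} + v_{2} + v_{5} + 2·v_{7}  so sig = (2; 1,1,1,2)
  {8,9}:  v_{8} + v_{9} = v_{2} + 2·v_{4} + v_{5}  so sig = (2; 1,1,2)
  {1,7,9}:  v_{1} + v_{7} + v_{9} = v_{4}  so sig = (3; 1)
  {2,4,5,6}:  v_{2} + v_{4} + v_{5} + v_{6} = v_{9}  so sig = (4; 1)
  {1,2,5,6,7}:  v_{1} + v_{2} + v_{5} + v_{6} + v_{7} = 0  so sig = (5; —)
  {1,2,4,5,7}:  v_{1} + v_{2} + v_{4} + v_{5} + v_{7} = v_{8}  so sig = (5; 1)

Sorted signature multiset PRS(X):
{ (2; 1) ×2,  (2; 1,1,1,1),  (2; 1,1,1,2),  (2; 1,1,2),  (3; 1),  (4; 1),  (5; —),  (5; 1) }


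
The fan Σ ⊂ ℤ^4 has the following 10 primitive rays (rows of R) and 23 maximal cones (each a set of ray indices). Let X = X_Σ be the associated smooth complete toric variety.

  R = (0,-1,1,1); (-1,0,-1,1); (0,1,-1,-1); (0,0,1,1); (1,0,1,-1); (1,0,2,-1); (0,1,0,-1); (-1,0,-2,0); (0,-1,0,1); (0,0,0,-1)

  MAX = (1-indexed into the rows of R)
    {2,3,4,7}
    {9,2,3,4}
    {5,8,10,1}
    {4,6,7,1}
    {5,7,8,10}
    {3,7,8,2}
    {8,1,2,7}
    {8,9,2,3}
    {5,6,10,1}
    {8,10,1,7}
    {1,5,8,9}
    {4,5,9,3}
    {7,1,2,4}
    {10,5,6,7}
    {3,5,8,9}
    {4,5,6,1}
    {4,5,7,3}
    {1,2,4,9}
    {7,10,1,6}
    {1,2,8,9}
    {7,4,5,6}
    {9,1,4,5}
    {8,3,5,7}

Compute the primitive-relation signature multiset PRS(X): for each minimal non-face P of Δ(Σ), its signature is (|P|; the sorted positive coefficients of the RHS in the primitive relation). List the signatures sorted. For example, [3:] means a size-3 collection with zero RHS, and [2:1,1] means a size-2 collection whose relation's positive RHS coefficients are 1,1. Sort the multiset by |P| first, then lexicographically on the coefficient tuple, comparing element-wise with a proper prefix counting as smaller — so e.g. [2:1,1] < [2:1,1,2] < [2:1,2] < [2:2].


13 minimal non-faces of Δ(Σ) (on 10 rays):

  • {1,3}:  v_{1} + v_{3} = 0  so sig = [2:]
  • {2,5}:  v_{2} + v_{5} = 0  so sig = [2:]
  • {7,9}:  v_{7} + v_{9} = 0  so sig = [2:]
  • {4,8}:  v_{4} + v_{8} = v_{2}  so sig = [2:1]
  • {6,8}:  v_{6} + v_{8} = v_{10}  so sig = [2:1]
  • {2,6}:  v_{2} + v_{6} = v_{1} + v_{7}  so sig = [2:1,1]
  • {3,6}:  v_{3} + v_{6} = v_{5} + v_{7}  so sig = [2:1,1]
  • {4,10}:  v_{4} + v_{10} = v_{1} + v_{7}  so sig = [2:1,1]
  • {6,9}:  v_{6} + v_{9} = v_{1} + v_{5}  so sig = [2:1,1]
  • {2,10}:  v_{2} + v_{10} = v_{1} + v_{7} + v_{8}  so sig = [2:1,1,1]
  • {3,10}:  v_{3} + v_{10} = v_{5} + v_{7} + v_{8}  so sig = [2:1,1,1]
  • {9,10}:  v_{9} + v_{10} = v_{1} + v_{5} + v_{8}  so sig = [2:1,1,1]
  • {1,5,7}:  v_{1} + v_{5} + v_{7} = v_{6}  so sig = [3:1]

so the primitive-relation signature multiset is
{ [2:] ×3,  [2:1] ×2,  [2:1,1] ×4,  [2:1,1,1] ×3,  [3:1] }


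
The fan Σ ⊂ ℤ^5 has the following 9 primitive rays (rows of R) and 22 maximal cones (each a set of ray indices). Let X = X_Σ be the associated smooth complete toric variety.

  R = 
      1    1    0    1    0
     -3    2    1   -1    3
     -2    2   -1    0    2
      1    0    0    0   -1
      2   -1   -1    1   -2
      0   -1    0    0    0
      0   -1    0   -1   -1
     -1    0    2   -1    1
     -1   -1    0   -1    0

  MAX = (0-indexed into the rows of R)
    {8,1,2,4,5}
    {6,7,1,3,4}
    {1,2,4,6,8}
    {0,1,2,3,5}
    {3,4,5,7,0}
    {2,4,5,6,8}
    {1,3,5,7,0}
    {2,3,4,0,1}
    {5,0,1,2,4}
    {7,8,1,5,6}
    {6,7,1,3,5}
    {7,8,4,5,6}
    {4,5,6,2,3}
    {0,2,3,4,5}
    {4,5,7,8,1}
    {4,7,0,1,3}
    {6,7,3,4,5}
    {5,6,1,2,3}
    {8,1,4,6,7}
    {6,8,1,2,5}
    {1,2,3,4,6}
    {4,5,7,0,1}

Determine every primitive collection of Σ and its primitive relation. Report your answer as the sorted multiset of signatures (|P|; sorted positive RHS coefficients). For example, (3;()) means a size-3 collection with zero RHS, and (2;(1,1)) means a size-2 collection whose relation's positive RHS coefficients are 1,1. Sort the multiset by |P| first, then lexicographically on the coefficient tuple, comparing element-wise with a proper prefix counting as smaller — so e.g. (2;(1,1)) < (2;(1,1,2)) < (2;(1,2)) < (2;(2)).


Δ(Σ) — 9 vertices, 6 min non-faces:

  P={0,8}:  v_{0} + v_{8} = 0  so sig = (2;())
  P={0,6}:  v_{0} + v_{6} = v_{3}  so sig = (2;(1))
  P={2,7}:  v_{2} + v_{7} = v_{1}  so sig = (2;(1))
  P={3,8}:  v_{3} + v_{8} = v_{6}  so sig = (2;(1))
  P={1,3,4,5}:  v_{1} + v_{3} + v_{4} + v_{5} = 0  so sig = (4;())
  P={1,4,5,6}:  v_{1} + v_{4} + v_{5} + v_{6} = v_{8}  so sig = (4;(1))

Sorted signature multiset PRS(X):
[(2;()), (2;(1)), (2;(1)), (2;(1)), (4;()), (4;(1))]


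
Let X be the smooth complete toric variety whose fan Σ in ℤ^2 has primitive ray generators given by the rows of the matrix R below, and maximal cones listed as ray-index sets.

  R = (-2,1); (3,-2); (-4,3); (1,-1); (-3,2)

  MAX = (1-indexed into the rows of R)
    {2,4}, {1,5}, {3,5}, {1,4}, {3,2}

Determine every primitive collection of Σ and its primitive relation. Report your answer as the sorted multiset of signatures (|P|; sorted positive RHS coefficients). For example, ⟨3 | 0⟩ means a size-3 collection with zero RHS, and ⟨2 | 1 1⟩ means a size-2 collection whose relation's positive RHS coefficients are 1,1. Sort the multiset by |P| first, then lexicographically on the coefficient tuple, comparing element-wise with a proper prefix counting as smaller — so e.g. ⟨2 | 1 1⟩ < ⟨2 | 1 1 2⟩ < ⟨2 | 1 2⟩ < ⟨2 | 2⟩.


Primitive collections (5):

  P={2,5}:  v_{2} + v_{5} = 0  so sig = ⟨2 | 0⟩
  P={1,2}:  v_{1} + v_{2} = v_{4}  so sig = ⟨2 | 1⟩
  P={3,4}:  v_{3} + v_{4} = v_{5}  so sig = ⟨2 | 1⟩
  P={4,5}:  v_{4} + v_{5} = v_{1}  so sig = ⟨2 | 1⟩
  P={1,3}:  v_{1} + v_{3} = 2·v_{5}  so sig = ⟨2 | 2⟩

Signatures (|P|; sorted positive RHS coefficients), sorted:
    ⟨2 | 0⟩
    ⟨2 | 1⟩
    ⟨2 | 1⟩
    ⟨2 | 1⟩
    ⟨2 | 2⟩


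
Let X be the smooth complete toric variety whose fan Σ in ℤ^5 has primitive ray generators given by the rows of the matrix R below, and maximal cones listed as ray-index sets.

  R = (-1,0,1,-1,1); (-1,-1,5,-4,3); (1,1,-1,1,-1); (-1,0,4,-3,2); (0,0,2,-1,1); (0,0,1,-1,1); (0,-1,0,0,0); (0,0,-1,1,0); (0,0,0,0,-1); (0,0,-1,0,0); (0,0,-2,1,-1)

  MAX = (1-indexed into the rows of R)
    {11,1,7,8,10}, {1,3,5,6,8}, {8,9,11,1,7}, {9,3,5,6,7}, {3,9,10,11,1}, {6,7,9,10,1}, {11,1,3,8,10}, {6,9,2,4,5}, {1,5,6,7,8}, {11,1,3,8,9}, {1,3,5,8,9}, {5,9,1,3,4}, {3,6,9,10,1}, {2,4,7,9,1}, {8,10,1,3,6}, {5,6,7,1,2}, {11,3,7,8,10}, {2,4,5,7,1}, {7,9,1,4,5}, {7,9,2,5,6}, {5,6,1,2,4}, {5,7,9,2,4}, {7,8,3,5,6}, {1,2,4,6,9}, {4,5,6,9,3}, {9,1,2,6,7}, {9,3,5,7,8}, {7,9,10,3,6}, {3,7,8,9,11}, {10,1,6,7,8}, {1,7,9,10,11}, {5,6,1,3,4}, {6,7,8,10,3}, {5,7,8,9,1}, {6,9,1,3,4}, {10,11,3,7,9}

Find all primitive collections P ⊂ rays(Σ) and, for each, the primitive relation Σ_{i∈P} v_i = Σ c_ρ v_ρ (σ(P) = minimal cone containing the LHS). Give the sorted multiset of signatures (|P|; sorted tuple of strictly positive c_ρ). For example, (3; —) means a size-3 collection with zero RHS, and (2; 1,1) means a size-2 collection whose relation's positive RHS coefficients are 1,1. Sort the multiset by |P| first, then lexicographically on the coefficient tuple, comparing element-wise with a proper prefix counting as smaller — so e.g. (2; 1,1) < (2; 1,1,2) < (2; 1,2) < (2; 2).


The 17 primitive collections of Σ (r=11, n=5):

  P={5,11}:  v_{5} + v_{11} = 0 ; sig = (2; —)
  P={5,10}:  v_{5} + v_{10} = v_{6} ; sig = (2; 1)
  P={6,11}:  v_{6} + v_{11} = v_{10} ; sig = (2; 1)
  P={4,8}:  v_{4} + v_{8} = v_{1} + v_{5} ; sig = (2; 1,1)
  P={4,11}:  v_{4} + v_{11} = v_{1} + v_{6} + v_{9} ; sig = (2; 1,1,1)
  P={2,8}:  v_{2} + v_{8} = v_{1} + v_{5} + v_{6} + v_{7} ; sig = (2; 1,1,1,1)
  P={2,11}:  v_{2} + v_{11} = v_{1} + 2·v_{6} + v_{7} + v_{9} ; sig = (2; 1,1,1,2)
  P={2,10}:  v_{2} + v_{10} = v_{1} + 3·v_{6} + v_{7} + v_{9} ; sig = (2; 1,1,1,3)
  P={2,3}:  v_{2} + v_{3} = v_{5} + 2·v_{6} + v_{9} ; sig = (2; 1,1,2)
  P={4,10}:  v_{4} + v_{10} = v_{1} + 2·v_{6} + v_{9} ; sig = (2; 1,1,2)
  P={1,3,7}:  v_{1} + v_{3} + v_{7} = 0 ; sig = (3; —)
  P={6,8,9}:  v_{6} + v_{8} + v_{9} = 0 ; sig = (3; —)
  P={4,6,7}:  v_{4} + v_{6} + v_{7} = v_{2} ; sig = (3; 1)
  P={8,9,10}:  v_{8} + v_{9} + v_{10} = v_{11} ; sig = (3; 1)
  P={3,4,7}:  v_{3} + v_{4} + v_{7} = v_{5} + v_{6} + v_{9} ; sig = (3; 1,1,1)
  P={1,5,6,9}:  v_{1} + v_{5} + v_{6} + v_{9} = v_{4} ; sig = (4; 1)
  P={1,2,5,9}:  v_{1} + v_{2} + v_{5} + v_{9} = 2·v_{4} + v_{7} ; sig = (4; 1,2)

so the primitive-relation signature multiset is
    |P|=2: 10 collections, coeffs (), (1), (1), (1,1), (1,1,1), (1,1,1,1), (1,1,1,2), (1,1,1,3), (1,1,2), (1,1,2)
    |P|=3: 5 collections, coeffs (), (), (1), (1), (1,1,1)
    |P|=4: 2 collections, coeffs (1), (1,2)


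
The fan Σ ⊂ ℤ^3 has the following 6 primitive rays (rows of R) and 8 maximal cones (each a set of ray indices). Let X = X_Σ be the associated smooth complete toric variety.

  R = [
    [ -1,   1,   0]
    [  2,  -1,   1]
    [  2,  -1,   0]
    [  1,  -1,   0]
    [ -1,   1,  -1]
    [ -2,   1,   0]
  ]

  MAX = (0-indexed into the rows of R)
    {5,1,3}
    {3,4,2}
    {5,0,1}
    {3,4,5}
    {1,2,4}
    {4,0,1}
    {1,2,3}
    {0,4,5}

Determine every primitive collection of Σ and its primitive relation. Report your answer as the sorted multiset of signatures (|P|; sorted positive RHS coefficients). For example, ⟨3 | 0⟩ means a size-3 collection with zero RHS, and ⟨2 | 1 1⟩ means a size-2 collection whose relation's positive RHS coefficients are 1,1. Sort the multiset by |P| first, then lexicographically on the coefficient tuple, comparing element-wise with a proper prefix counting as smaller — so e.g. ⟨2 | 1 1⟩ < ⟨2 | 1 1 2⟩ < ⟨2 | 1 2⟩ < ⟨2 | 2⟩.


Primitive collections (5):

  {0,3}:  v_{0} + v_{3} = 0  →  sig = ⟨2 | 0⟩
  {2,5}:  v_{2} + v_{5} = 0  →  sig = ⟨2 | 0⟩
  {0,2}:  v_{0} + v_{2} = v_{1} + v_{4}  →  sig = ⟨2 | 1 1⟩
  {1,3,4}:  v_{1} + v_{3} + v_{4} = v_{2}  →  sig = ⟨3 | 1⟩
  {1,4,5}:  v_{1} + v_{4} + v_{5} = v_{0}  →  sig = ⟨3 | 1⟩

Hence PRS(X_Σ) =
    ⟨2 | 0⟩
    ⟨2 | 0⟩
    ⟨2 | 1 1⟩
    ⟨3 | 1⟩
    ⟨3 | 1⟩
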